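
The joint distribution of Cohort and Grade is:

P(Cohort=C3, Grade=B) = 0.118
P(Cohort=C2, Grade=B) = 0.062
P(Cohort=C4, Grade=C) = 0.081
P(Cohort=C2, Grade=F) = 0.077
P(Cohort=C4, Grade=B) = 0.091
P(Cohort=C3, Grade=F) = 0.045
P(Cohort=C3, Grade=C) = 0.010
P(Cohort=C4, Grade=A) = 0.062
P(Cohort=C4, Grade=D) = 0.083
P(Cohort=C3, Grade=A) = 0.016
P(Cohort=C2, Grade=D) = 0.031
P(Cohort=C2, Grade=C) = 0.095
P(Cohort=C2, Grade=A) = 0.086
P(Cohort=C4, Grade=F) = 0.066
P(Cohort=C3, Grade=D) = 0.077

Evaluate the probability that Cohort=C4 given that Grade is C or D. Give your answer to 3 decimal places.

P(Grade=C) = 0.095 + 0.010 + 0.081 = 0.186.
P(Grade=D) = 0.031 + 0.077 + 0.083 = 0.191.
P(Grade ∈ {C, D}) = 0.186 + 0.191 = 0.377; P(Cohort=C4, Grade ∈ {C, D}) = 0.081 + 0.083 = 0.164.
P(Cohort=C4 | Grade ∈ {C, D}) = 0.164/0.377 = 0.435.

0.435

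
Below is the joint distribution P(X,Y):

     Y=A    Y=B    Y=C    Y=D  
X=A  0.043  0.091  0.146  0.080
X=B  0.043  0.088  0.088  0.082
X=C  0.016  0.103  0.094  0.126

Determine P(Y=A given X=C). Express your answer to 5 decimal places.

0.04720

P(X=C) = 0.016 + 0.103 + 0.094 + 0.126 = 0.339.
P(Y=A | X=C) = 0.016/0.339 = 0.04720.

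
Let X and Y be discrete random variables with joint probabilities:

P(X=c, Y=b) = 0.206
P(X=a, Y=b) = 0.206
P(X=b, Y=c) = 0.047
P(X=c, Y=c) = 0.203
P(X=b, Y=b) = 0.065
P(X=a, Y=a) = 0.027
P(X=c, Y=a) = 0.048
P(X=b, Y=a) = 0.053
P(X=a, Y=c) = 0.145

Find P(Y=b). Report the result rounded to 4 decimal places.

0.4770

P(Y=b) = 0.206 + 0.065 + 0.206 = 0.477.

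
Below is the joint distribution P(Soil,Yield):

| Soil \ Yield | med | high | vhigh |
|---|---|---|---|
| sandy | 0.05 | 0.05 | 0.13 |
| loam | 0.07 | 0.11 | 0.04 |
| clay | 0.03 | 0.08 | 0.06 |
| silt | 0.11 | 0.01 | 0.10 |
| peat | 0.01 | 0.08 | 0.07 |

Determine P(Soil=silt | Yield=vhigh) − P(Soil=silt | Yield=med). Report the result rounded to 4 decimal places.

P(Yield=vhigh) = 0.13 + 0.04 + 0.06 + 0.10 + 0.07 = 0.40; P(Soil=silt | Yield=vhigh) = 0.10/0.40 = 0.25000.
P(Yield=med) = 0.05 + 0.07 + 0.03 + 0.11 + 0.01 = 0.27; P(Soil=silt | Yield=med) = 0.11/0.27 = 0.40741.
Difference = -0.1574.

-0.1574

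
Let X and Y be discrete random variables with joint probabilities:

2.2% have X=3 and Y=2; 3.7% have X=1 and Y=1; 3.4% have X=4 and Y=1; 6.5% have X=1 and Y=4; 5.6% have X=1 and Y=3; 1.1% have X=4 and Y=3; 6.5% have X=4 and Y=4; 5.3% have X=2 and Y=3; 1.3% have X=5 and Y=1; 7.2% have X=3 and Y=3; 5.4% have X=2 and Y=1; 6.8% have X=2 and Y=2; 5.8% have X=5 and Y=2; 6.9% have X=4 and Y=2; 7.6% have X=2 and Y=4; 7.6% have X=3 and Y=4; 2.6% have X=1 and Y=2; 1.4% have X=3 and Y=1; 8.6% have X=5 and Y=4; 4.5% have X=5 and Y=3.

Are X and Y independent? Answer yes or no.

no

P(X=4) = 0.179 and P(Y=3) = 0.237, so their product is 0.04242, but P(X=4, Y=3) = 0.011. Since these differ, X and Y are not independent.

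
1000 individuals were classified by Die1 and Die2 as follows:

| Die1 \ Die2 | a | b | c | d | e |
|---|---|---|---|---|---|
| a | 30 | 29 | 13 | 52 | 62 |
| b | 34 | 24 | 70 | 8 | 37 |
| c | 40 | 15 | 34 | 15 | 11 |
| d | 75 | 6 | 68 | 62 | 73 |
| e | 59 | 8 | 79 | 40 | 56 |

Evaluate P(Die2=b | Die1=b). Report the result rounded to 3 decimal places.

0.139

Total with Die1=b: 34 + 24 + 70 + 8 + 37 = 173.
P(Die2=b | Die1=b) = 24/173 = 0.139.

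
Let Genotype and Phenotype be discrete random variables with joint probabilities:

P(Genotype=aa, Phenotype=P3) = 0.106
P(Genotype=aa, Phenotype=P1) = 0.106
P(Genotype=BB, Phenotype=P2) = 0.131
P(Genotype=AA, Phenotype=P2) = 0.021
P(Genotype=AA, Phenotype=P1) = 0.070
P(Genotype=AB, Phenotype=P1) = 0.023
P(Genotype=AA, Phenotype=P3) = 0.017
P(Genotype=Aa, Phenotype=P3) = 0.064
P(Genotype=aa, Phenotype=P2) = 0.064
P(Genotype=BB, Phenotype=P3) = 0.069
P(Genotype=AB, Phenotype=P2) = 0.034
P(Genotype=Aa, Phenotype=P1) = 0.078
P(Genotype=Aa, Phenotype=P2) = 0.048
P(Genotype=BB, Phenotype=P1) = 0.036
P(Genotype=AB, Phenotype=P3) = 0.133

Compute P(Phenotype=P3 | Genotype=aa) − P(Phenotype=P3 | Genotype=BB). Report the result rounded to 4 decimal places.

P(Genotype=aa) = 0.106 + 0.064 + 0.106 = 0.276; P(Phenotype=P3 | Genotype=aa) = 0.106/0.276 = 0.38406.
P(Genotype=BB) = 0.036 + 0.131 + 0.069 = 0.236; P(Phenotype=P3 | Genotype=BB) = 0.069/0.236 = 0.29237.
Difference = 0.0917.

0.0917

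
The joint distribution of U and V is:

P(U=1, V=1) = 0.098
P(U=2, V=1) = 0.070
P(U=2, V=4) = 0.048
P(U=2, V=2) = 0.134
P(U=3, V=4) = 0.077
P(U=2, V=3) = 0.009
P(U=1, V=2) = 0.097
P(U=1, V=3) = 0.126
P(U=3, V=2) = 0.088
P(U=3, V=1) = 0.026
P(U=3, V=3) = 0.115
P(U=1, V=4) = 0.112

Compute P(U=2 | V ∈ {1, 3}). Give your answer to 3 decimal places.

P(V=1) = 0.098 + 0.070 + 0.026 = 0.194.
P(V=3) = 0.126 + 0.009 + 0.115 = 0.250.
P(V ∈ {1, 3}) = 0.194 + 0.250 = 0.444; P(U=2, V ∈ {1, 3}) = 0.070 + 0.009 = 0.079.
P(U=2 | V ∈ {1, 3}) = 0.079/0.444 = 0.178.

0.178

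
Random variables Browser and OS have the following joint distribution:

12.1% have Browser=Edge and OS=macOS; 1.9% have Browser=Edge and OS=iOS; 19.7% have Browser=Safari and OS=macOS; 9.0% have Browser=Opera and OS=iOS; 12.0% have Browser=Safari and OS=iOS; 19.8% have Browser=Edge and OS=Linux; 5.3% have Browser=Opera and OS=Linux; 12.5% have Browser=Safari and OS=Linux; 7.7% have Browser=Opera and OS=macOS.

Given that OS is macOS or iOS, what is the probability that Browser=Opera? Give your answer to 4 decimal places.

0.2676

P(OS=macOS) = 0.197 + 0.121 + 0.077 = 0.395.
P(OS=iOS) = 0.120 + 0.019 + 0.090 = 0.229.
P(OS ∈ {macOS, iOS}) = 0.395 + 0.229 = 0.624; P(Browser=Opera, OS ∈ {macOS, iOS}) = 0.077 + 0.090 = 0.167.
P(Browser=Opera | OS ∈ {macOS, iOS}) = 0.167/0.624 = 0.2676.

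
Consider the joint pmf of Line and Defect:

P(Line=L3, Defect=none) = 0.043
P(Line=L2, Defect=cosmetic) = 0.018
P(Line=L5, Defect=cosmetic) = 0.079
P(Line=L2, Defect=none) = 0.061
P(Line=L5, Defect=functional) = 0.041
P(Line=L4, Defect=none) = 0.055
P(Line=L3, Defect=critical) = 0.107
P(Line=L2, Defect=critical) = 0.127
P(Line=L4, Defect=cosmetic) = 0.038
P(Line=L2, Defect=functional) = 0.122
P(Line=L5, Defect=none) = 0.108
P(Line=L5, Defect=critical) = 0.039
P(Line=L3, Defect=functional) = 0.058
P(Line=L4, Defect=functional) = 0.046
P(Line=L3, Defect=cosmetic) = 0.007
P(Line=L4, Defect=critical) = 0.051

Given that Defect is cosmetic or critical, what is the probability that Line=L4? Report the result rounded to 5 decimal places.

0.19099

P(Defect=cosmetic) = 0.018 + 0.007 + 0.038 + 0.079 = 0.142.
P(Defect=critical) = 0.127 + 0.107 + 0.051 + 0.039 = 0.324.
P(Defect ∈ {cosmetic, critical}) = 0.142 + 0.324 = 0.466; P(Line=L4, Defect ∈ {cosmetic, critical}) = 0.038 + 0.051 = 0.089.
P(Line=L4 | Defect ∈ {cosmetic, critical}) = 0.089/0.466 = 0.19099.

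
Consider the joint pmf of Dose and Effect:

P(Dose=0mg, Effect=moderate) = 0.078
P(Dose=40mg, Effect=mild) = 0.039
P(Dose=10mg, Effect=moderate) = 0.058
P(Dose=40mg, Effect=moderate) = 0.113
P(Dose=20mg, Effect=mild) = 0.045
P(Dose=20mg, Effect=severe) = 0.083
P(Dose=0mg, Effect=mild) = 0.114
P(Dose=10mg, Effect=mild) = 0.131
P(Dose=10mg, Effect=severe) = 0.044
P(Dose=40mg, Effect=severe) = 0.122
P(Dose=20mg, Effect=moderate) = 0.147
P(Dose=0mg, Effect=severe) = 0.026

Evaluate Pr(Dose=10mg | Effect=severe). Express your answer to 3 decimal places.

P(Effect=severe) = 0.026 + 0.044 + 0.083 + 0.122 = 0.275.
P(Dose=10mg | Effect=severe) = 0.044/0.275 = 0.160.

0.160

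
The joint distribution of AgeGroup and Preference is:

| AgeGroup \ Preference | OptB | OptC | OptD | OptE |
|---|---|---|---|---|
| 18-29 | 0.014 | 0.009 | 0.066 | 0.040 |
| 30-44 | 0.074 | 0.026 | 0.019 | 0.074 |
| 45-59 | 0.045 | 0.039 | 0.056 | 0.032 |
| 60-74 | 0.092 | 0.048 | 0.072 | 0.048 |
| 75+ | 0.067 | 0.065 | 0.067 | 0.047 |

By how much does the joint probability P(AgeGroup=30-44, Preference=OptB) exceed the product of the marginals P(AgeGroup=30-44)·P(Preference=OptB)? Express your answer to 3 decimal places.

P(AgeGroup=30-44) = 0.074 + 0.026 + 0.019 + 0.074 = 0.193.
P(Preference=OptB) = 0.014 + 0.074 + 0.045 + 0.092 + 0.067 = 0.292.
P(AgeGroup=30-44, Preference=OptB) − P(AgeGroup=30-44)P(Preference=OptB) = 0.074 − 0.193×0.292 = 0.018.

0.018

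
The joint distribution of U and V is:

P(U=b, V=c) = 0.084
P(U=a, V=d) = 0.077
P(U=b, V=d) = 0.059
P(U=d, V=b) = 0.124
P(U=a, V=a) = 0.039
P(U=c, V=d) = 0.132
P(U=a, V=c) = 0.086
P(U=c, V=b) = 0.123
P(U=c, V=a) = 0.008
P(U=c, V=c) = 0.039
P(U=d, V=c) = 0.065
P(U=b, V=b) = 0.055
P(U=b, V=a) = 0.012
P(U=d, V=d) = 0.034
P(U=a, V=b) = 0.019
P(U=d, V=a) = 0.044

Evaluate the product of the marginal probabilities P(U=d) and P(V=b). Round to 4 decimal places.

0.0857

P(U=d) = 0.044 + 0.124 + 0.065 + 0.034 = 0.267.
P(V=b) = 0.019 + 0.055 + 0.123 + 0.124 = 0.321.
Product: 0.267 × 0.321 = 0.0857.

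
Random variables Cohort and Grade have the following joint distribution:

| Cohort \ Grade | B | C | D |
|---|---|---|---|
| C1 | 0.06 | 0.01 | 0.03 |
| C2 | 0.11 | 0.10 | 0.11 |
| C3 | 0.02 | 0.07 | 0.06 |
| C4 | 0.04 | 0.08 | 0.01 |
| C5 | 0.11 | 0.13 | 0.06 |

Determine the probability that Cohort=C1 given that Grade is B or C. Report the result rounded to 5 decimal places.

0.09589

P(Grade=B) = 0.06 + 0.11 + 0.02 + 0.04 + 0.11 = 0.34.
P(Grade=C) = 0.01 + 0.10 + 0.07 + 0.08 + 0.13 = 0.39.
P(Grade ∈ {B, C}) = 0.34 + 0.39 = 0.73; P(Cohort=C1, Grade ∈ {B, C}) = 0.06 + 0.01 = 0.07.
P(Cohort=C1 | Grade ∈ {B, C}) = 0.07/0.73 = 0.09589.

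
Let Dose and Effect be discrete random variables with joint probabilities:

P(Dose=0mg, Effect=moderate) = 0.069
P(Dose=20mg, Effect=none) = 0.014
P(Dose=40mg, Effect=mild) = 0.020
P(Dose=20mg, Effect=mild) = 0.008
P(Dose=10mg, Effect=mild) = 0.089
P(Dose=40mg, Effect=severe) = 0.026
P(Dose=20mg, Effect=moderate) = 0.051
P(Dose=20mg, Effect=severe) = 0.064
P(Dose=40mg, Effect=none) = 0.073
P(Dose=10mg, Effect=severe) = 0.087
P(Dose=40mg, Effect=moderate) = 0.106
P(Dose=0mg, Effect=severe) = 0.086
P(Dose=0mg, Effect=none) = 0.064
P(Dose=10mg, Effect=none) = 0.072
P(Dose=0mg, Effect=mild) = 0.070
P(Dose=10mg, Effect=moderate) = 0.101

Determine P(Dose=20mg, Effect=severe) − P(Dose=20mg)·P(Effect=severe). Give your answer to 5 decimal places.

P(Dose=20mg) = 0.014 + 0.008 + 0.051 + 0.064 = 0.137.
P(Effect=severe) = 0.086 + 0.087 + 0.064 + 0.026 = 0.263.
P(Dose=20mg, Effect=severe) − P(Dose=20mg)P(Effect=severe) = 0.064 − 0.137×0.263 = 0.02797.

0.02797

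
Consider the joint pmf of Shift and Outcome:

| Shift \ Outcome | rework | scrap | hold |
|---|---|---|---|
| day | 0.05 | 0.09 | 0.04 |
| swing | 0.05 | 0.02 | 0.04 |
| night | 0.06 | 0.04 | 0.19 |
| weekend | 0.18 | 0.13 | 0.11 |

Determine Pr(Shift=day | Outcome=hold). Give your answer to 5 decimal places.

0.10526

P(Outcome=hold) = 0.04 + 0.04 + 0.19 + 0.11 = 0.38.
P(Shift=day | Outcome=hold) = 0.04/0.38 = 0.10526.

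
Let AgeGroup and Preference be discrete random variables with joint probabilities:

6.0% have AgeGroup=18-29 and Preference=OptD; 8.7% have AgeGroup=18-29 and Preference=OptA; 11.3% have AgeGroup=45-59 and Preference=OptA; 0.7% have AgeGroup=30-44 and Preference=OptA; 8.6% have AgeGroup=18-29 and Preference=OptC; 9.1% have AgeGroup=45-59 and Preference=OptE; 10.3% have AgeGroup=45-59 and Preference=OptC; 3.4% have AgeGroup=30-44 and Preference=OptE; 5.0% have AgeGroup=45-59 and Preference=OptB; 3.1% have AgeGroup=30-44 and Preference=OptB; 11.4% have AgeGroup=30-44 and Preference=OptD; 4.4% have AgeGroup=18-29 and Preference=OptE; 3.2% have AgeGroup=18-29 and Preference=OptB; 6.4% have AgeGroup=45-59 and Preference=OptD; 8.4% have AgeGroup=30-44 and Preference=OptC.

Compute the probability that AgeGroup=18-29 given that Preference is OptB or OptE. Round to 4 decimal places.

P(Preference=OptB) = 0.032 + 0.031 + 0.050 = 0.113.
P(Preference=OptE) = 0.044 + 0.034 + 0.091 = 0.169.
P(Preference ∈ {OptB, OptE}) = 0.113 + 0.169 = 0.282; P(AgeGroup=18-29, Preference ∈ {OptB, OptE}) = 0.032 + 0.044 = 0.076.
P(AgeGroup=18-29 | Preference ∈ {OptB, OptE}) = 0.076/0.282 = 0.2695.

0.2695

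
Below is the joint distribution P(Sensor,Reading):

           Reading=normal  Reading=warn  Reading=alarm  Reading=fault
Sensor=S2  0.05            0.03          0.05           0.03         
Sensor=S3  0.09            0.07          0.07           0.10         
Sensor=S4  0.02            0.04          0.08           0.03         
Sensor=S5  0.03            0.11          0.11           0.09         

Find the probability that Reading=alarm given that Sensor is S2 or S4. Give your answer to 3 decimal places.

0.394

P(Sensor=S2) = 0.05 + 0.03 + 0.05 + 0.03 = 0.16.
P(Sensor=S4) = 0.02 + 0.04 + 0.08 + 0.03 = 0.17.
P(Sensor ∈ {S2, S4}) = 0.16 + 0.17 = 0.33; P(Reading=alarm, Sensor ∈ {S2, S4}) = 0.05 + 0.08 = 0.13.
P(Reading=alarm | Sensor ∈ {S2, S4}) = 0.13/0.33 = 0.394.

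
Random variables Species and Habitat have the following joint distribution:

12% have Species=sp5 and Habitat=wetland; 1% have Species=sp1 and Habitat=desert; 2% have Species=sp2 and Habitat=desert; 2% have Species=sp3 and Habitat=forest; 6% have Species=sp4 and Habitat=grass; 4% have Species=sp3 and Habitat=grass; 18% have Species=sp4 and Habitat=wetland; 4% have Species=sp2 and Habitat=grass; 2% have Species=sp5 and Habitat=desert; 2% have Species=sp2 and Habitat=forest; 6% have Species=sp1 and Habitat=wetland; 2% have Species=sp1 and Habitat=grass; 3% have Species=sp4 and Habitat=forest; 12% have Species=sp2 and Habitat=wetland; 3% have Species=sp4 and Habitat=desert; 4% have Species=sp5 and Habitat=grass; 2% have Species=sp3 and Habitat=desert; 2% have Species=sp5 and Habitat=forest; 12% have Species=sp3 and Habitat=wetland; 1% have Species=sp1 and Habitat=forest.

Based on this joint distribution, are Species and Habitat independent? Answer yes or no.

Every cell satisfies P(Species,Habitat) = P(Species)·P(Habitat). For instance P(Species=sp1) = 0.10, P(Habitat=grass) = 0.20, and 0.10×0.20 = 0.02 matches the joint entry. So Species and Habitat are independent.

yes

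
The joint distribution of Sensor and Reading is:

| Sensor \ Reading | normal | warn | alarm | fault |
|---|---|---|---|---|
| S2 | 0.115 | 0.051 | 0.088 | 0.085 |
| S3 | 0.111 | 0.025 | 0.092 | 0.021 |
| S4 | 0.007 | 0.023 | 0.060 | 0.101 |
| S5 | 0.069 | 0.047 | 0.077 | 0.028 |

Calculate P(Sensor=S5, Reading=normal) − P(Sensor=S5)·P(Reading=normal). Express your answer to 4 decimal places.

P(Sensor=S5) = 0.069 + 0.047 + 0.077 + 0.028 = 0.221.
P(Reading=normal) = 0.115 + 0.111 + 0.007 + 0.069 = 0.302.
P(Sensor=S5, Reading=normal) − P(Sensor=S5)P(Reading=normal) = 0.069 − 0.221×0.302 = 0.0023.

0.0023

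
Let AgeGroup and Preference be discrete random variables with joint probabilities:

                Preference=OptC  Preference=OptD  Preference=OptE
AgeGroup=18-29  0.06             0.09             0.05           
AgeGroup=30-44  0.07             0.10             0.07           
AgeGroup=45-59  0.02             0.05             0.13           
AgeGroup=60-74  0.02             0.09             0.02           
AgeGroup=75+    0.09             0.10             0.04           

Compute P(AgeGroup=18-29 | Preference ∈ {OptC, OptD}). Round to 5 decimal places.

P(Preference=OptC) = 0.06 + 0.07 + 0.02 + 0.02 + 0.09 = 0.26.
P(Preference=OptD) = 0.09 + 0.10 + 0.05 + 0.09 + 0.10 = 0.43.
P(Preference ∈ {OptC, OptD}) = 0.26 + 0.43 = 0.69; P(AgeGroup=18-29, Preference ∈ {OptC, OptD}) = 0.06 + 0.09 = 0.15.
P(AgeGroup=18-29 | Preference ∈ {OptC, OptD}) = 0.15/0.69 = 0.21739.

0.21739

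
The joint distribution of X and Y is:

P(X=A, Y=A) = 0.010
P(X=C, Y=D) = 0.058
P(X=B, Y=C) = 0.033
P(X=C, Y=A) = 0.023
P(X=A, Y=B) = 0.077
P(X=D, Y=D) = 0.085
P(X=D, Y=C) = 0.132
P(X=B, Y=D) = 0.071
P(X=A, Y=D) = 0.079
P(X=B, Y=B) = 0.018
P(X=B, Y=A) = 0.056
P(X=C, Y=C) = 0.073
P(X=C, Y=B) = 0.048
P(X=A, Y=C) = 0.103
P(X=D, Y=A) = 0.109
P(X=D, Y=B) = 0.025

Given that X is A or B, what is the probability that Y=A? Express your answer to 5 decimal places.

P(X=A) = 0.010 + 0.077 + 0.103 + 0.079 = 0.269.
P(X=B) = 0.056 + 0.018 + 0.033 + 0.071 = 0.178.
P(X ∈ {A, B}) = 0.269 + 0.178 = 0.447; P(Y=A, X ∈ {A, B}) = 0.010 + 0.056 = 0.066.
P(Y=A | X ∈ {A, B}) = 0.066/0.447 = 0.14765.

0.14765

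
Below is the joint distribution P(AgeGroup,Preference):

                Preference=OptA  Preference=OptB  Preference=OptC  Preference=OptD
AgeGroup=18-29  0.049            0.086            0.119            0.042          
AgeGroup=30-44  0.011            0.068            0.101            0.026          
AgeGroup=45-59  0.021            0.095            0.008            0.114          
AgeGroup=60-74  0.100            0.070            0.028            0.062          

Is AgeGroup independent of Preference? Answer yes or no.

no

P(AgeGroup=45-59) = 0.238 and P(Preference=OptD) = 0.244, so their product is 0.05807, but P(AgeGroup=45-59, Preference=OptD) = 0.114. Since these differ, AgeGroup and Preference are not independent.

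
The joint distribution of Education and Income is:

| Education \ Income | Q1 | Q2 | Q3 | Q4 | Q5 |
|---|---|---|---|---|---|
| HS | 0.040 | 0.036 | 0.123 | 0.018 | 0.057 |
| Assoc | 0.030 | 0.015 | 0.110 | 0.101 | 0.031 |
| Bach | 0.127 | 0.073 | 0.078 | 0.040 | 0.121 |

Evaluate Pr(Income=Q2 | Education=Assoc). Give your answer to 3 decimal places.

P(Education=Assoc) = 0.030 + 0.015 + 0.110 + 0.101 + 0.031 = 0.287.
P(Income=Q2 | Education=Assoc) = 0.015/0.287 = 0.052.

0.052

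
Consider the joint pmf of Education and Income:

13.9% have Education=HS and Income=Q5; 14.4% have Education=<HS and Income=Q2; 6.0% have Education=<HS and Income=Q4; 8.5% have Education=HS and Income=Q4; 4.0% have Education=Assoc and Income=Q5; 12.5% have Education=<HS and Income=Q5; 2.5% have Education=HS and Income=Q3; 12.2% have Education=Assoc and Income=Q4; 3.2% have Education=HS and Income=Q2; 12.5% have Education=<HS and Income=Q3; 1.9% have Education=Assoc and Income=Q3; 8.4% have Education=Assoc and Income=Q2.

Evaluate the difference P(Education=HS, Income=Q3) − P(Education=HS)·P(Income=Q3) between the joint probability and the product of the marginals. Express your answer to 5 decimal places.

P(Education=HS) = 0.032 + 0.025 + 0.085 + 0.139 = 0.281.
P(Income=Q3) = 0.125 + 0.025 + 0.019 = 0.169.
P(Education=HS, Income=Q3) − P(Education=HS)P(Income=Q3) = 0.025 − 0.281×0.169 = -0.02249.

-0.02249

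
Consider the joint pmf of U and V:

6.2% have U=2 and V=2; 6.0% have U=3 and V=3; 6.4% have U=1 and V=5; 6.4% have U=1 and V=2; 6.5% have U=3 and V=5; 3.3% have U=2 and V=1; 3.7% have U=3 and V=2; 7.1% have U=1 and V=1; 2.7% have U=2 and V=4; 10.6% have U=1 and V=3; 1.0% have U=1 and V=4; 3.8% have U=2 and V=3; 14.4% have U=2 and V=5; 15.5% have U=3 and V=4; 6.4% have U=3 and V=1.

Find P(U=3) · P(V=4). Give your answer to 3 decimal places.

0.073

P(U=3) = 0.064 + 0.037 + 0.060 + 0.155 + 0.065 = 0.381.
P(V=4) = 0.010 + 0.027 + 0.155 = 0.192.
Product: 0.381 × 0.192 = 0.073.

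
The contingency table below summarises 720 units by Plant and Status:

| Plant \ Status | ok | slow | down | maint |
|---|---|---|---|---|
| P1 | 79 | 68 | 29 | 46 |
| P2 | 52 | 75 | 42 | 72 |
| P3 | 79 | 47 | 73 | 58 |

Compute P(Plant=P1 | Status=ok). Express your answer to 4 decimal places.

0.3762

Total with Status=ok: 79 + 52 + 79 = 210.
P(Plant=P1 | Status=ok) = 79/210 = 0.3762.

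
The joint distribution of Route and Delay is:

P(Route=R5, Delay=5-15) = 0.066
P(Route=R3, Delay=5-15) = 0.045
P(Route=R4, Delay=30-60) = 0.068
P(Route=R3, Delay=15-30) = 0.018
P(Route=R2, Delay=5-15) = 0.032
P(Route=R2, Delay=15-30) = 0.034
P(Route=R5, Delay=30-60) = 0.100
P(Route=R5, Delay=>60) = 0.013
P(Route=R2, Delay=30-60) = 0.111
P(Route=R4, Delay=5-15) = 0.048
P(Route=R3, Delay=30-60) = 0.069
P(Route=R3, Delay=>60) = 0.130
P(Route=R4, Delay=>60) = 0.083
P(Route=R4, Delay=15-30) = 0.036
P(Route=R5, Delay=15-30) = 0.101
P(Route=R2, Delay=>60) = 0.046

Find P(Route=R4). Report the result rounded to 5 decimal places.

0.23500

P(Route=R4) = 0.048 + 0.036 + 0.068 + 0.083 = 0.235.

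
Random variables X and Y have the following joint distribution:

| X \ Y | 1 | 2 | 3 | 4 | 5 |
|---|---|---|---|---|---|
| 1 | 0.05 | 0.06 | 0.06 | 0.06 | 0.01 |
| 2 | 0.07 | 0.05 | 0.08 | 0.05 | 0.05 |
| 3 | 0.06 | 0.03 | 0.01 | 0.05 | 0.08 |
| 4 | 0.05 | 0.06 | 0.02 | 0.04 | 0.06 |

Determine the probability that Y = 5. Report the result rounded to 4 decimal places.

0.2000

P(Y=5) = 0.01 + 0.05 + 0.08 + 0.06 = 0.20.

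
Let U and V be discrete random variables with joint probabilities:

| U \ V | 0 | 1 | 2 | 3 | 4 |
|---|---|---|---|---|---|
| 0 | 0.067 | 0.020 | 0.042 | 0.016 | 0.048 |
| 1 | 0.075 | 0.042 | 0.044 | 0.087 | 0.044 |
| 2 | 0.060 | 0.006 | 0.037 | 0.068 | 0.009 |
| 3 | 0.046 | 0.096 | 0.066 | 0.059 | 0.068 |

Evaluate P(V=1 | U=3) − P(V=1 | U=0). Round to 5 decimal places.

P(U=3) = 0.046 + 0.096 + 0.066 + 0.059 + 0.068 = 0.335; P(V=1 | U=3) = 0.096/0.335 = 0.286567.
P(U=0) = 0.067 + 0.020 + 0.042 + 0.016 + 0.048 = 0.193; P(V=1 | U=0) = 0.020/0.193 = 0.103627.
Difference = 0.18294.

0.18294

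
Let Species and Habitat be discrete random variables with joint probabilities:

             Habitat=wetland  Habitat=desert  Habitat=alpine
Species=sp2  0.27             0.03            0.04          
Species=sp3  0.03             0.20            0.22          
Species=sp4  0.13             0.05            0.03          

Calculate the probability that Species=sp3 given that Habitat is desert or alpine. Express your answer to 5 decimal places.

0.73684

P(Habitat=desert) = 0.03 + 0.20 + 0.05 = 0.28.
P(Habitat=alpine) = 0.04 + 0.22 + 0.03 = 0.29.
P(Habitat ∈ {desert, alpine}) = 0.28 + 0.29 = 0.57; P(Species=sp3, Habitat ∈ {desert, alpine}) = 0.20 + 0.22 = 0.42.
P(Species=sp3 | Habitat ∈ {desert, alpine}) = 0.42/0.57 = 0.73684.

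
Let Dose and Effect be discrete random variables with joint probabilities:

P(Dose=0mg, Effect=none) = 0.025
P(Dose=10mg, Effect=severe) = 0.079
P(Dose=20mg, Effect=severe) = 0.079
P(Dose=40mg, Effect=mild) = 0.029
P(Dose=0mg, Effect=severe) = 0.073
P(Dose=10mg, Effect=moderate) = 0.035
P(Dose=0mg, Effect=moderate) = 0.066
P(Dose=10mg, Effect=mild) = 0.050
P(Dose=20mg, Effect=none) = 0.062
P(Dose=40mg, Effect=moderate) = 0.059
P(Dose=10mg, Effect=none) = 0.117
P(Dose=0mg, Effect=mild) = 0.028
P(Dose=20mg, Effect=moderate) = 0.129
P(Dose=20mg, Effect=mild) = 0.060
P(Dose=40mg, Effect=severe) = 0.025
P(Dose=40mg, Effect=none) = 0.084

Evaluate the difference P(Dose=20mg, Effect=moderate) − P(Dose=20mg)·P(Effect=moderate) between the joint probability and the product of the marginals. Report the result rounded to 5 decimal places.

P(Dose=20mg) = 0.062 + 0.060 + 0.129 + 0.079 = 0.330.
P(Effect=moderate) = 0.066 + 0.035 + 0.129 + 0.059 = 0.289.
P(Dose=20mg, Effect=moderate) − P(Dose=20mg)P(Effect=moderate) = 0.129 − 0.330×0.289 = 0.03363.

0.03363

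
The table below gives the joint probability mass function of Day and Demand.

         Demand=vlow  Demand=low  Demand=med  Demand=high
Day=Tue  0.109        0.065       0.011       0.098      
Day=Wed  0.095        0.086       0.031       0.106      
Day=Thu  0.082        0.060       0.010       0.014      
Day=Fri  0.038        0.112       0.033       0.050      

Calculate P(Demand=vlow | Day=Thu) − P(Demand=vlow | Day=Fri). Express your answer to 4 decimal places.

0.3309

P(Day=Thu) = 0.082 + 0.060 + 0.010 + 0.014 = 0.166; P(Demand=vlow | Day=Thu) = 0.082/0.166 = 0.49398.
P(Day=Fri) = 0.038 + 0.112 + 0.033 + 0.050 = 0.233; P(Demand=vlow | Day=Fri) = 0.038/0.233 = 0.16309.
Difference = 0.3309.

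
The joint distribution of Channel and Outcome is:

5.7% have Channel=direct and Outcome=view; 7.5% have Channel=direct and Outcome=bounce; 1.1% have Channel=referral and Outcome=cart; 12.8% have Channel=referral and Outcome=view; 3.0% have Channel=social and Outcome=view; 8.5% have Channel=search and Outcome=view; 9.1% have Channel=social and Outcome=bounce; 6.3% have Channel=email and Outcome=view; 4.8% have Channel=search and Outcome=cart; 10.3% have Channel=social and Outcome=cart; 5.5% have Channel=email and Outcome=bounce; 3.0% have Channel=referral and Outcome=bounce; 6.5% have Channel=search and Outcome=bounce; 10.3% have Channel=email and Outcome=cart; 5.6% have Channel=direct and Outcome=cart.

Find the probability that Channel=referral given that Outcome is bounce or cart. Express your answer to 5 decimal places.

0.06436

P(Outcome=bounce) = 0.055 + 0.065 + 0.091 + 0.075 + 0.030 = 0.316.
P(Outcome=cart) = 0.103 + 0.048 + 0.103 + 0.056 + 0.011 = 0.321.
P(Outcome ∈ {bounce, cart}) = 0.316 + 0.321 = 0.637; P(Channel=referral, Outcome ∈ {bounce, cart}) = 0.030 + 0.011 = 0.041.
P(Channel=referral | Outcome ∈ {bounce, cart}) = 0.041/0.637 = 0.06436.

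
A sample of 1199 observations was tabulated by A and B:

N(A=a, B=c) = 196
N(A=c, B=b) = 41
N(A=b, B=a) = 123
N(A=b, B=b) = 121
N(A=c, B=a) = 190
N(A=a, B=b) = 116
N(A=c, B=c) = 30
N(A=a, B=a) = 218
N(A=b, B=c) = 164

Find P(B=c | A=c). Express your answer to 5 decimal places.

0.11494

Total with A=c: 190 + 41 + 30 = 261.
P(B=c | A=c) = 30/261 = 0.11494.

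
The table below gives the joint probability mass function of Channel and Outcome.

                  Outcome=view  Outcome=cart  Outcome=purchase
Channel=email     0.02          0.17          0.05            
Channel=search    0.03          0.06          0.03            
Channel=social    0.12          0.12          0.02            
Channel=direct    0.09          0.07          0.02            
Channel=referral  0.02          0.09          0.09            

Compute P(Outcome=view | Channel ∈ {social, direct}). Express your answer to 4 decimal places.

P(Channel=social) = 0.12 + 0.12 + 0.02 = 0.26.
P(Channel=direct) = 0.09 + 0.07 + 0.02 = 0.18.
P(Channel ∈ {social, direct}) = 0.26 + 0.18 = 0.44; P(Outcome=view, Channel ∈ {social, direct}) = 0.12 + 0.09 = 0.21.
P(Outcome=view | Channel ∈ {social, direct}) = 0.21/0.44 = 0.4773.

0.4773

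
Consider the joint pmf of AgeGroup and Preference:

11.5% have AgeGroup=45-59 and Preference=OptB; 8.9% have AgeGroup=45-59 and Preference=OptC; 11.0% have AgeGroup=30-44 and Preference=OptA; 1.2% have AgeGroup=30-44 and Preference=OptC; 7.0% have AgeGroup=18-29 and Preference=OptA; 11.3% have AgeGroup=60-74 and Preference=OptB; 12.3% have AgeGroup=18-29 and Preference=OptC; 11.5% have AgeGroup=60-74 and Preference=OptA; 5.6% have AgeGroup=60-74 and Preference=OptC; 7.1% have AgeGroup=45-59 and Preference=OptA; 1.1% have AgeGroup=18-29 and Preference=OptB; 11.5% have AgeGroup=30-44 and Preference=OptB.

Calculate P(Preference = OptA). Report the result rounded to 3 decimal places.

P(Preference=OptA) = 0.070 + 0.110 + 0.071 + 0.115 = 0.366.

0.366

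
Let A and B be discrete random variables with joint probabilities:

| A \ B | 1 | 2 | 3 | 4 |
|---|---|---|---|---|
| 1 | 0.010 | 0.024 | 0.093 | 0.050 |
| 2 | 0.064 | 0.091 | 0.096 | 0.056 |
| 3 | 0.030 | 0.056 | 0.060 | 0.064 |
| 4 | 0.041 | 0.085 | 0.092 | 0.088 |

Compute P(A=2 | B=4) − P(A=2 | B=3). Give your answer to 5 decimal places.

P(B=4) = 0.050 + 0.056 + 0.064 + 0.088 = 0.258; P(A=2 | B=4) = 0.056/0.258 = 0.217054.
P(B=3) = 0.093 + 0.096 + 0.060 + 0.092 = 0.341; P(A=2 | B=3) = 0.096/0.341 = 0.281525.
Difference = -0.06447.

-0.06447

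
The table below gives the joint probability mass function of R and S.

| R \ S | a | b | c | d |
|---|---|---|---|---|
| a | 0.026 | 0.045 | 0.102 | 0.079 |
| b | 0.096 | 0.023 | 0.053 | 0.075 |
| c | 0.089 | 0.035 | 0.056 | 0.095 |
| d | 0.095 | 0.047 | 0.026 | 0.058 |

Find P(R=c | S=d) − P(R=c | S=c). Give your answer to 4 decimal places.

P(S=d) = 0.079 + 0.075 + 0.095 + 0.058 = 0.307; P(R=c | S=d) = 0.095/0.307 = 0.30945.
P(S=c) = 0.102 + 0.053 + 0.056 + 0.026 = 0.237; P(R=c | S=c) = 0.056/0.237 = 0.23629.
Difference = 0.0732.

0.0732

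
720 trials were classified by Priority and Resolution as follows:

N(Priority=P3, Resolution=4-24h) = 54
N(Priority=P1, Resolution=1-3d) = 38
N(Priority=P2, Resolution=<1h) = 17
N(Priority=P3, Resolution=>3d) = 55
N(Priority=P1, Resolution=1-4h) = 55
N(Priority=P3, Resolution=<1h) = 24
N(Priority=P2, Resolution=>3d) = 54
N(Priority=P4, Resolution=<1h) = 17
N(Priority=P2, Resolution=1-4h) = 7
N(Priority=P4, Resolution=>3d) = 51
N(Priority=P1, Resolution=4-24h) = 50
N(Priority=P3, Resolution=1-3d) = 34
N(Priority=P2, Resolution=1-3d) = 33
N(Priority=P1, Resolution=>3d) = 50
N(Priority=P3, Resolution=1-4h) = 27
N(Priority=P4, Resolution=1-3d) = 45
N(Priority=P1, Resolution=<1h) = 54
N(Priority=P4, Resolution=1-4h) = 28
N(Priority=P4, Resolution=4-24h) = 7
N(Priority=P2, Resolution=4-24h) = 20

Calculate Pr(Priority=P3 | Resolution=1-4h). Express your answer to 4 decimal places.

Total with Resolution=1-4h: 55 + 7 + 27 + 28 = 117.
P(Priority=P3 | Resolution=1-4h) = 27/117 = 0.2308.

0.2308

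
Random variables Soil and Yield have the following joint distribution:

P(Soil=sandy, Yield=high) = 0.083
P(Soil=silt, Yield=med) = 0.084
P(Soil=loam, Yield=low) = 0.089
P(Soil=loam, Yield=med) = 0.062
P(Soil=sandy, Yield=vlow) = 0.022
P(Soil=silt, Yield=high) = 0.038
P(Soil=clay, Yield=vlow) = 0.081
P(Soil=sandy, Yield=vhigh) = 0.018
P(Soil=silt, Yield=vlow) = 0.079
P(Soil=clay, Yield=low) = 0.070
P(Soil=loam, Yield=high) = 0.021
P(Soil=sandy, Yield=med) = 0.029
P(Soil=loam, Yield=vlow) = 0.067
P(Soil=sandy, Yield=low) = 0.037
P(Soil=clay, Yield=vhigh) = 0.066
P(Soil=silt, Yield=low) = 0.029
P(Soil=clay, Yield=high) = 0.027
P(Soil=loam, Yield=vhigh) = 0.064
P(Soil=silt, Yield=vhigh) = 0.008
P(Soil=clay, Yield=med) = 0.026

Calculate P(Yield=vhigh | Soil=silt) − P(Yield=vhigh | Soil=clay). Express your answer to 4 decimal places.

P(Soil=silt) = 0.079 + 0.029 + 0.084 + 0.038 + 0.008 = 0.238; P(Yield=vhigh | Soil=silt) = 0.008/0.238 = 0.03361.
P(Soil=clay) = 0.081 + 0.070 + 0.026 + 0.027 + 0.066 = 0.270; P(Yield=vhigh | Soil=clay) = 0.066/0.270 = 0.24444.
Difference = -0.2108.

-0.2108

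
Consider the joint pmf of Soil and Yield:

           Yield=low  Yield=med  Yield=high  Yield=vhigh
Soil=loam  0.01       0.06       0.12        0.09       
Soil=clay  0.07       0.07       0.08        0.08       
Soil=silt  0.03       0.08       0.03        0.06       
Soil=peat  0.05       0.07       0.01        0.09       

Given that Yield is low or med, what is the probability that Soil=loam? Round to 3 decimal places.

0.159

P(Yield=low) = 0.01 + 0.07 + 0.03 + 0.05 = 0.16.
P(Yield=med) = 0.06 + 0.07 + 0.08 + 0.07 = 0.28.
P(Yield ∈ {low, med}) = 0.16 + 0.28 = 0.44; P(Soil=loam, Yield ∈ {low, med}) = 0.01 + 0.06 = 0.07.
P(Soil=loam | Yield ∈ {low, med}) = 0.07/0.44 = 0.159.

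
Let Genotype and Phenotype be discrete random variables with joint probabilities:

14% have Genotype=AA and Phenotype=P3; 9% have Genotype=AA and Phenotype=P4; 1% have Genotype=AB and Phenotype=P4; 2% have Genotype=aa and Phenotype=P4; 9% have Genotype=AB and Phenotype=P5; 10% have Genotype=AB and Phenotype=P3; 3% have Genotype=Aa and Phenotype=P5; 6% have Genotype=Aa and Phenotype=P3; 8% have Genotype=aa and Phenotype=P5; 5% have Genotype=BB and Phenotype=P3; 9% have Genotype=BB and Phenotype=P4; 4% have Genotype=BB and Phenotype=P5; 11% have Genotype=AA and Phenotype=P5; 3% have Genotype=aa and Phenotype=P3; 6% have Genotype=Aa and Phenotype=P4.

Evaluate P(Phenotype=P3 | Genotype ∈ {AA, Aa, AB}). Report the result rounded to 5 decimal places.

P(Genotype=AA) = 0.14 + 0.09 + 0.11 = 0.34.
P(Genotype=Aa) = 0.06 + 0.06 + 0.03 = 0.15.
P(Genotype=AB) = 0.10 + 0.01 + 0.09 = 0.20.
P(Genotype ∈ {AA, Aa, AB}) = 0.34 + 0.15 + 0.20 = 0.69; P(Phenotype=P3, Genotype ∈ {AA, Aa, AB}) = 0.14 + 0.06 + 0.10 = 0.30.
P(Phenotype=P3 | Genotype ∈ {AA, Aa, AB}) = 0.30/0.69 = 0.43478.

0.43478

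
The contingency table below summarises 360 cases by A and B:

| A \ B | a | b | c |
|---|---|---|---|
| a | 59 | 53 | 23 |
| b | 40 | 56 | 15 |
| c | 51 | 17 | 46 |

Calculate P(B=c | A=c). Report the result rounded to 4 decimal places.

0.4035

Total with A=c: 51 + 17 + 46 = 114.
P(B=c | A=c) = 46/114 = 0.4035.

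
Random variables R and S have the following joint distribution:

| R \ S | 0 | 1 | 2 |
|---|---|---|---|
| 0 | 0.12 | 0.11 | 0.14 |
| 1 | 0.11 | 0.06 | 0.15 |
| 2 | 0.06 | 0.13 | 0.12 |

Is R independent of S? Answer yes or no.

P(R=2) = 0.31 and P(S=1) = 0.30, so their product is 0.0930, but P(R=2, S=1) = 0.13. Since these differ, R and S are not independent.

no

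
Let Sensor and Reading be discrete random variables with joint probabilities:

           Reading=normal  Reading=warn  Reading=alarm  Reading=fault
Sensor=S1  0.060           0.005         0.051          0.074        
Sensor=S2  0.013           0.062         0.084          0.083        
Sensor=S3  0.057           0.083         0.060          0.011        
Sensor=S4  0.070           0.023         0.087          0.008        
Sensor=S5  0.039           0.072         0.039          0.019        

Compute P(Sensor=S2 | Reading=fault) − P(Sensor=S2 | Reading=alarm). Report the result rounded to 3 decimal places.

P(Reading=fault) = 0.074 + 0.083 + 0.011 + 0.008 + 0.019 = 0.195; P(Sensor=S2 | Reading=fault) = 0.083/0.195 = 0.4256.
P(Reading=alarm) = 0.051 + 0.084 + 0.060 + 0.087 + 0.039 = 0.321; P(Sensor=S2 | Reading=alarm) = 0.084/0.321 = 0.2617.
Difference = 0.164.

0.164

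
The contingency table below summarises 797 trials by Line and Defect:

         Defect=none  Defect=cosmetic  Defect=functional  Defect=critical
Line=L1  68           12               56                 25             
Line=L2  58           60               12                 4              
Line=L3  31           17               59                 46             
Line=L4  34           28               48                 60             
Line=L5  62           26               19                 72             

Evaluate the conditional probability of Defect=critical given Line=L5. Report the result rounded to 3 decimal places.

Total with Line=L5: 62 + 26 + 19 + 72 = 179.
P(Defect=critical | Line=L5) = 72/179 = 0.402.

0.402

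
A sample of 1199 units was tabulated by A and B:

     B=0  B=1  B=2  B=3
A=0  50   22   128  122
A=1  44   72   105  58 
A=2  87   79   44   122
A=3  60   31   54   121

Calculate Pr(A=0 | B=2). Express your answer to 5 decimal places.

Total with B=2: 128 + 105 + 44 + 54 = 331.
P(A=0 | B=2) = 128/331 = 0.38671.

0.38671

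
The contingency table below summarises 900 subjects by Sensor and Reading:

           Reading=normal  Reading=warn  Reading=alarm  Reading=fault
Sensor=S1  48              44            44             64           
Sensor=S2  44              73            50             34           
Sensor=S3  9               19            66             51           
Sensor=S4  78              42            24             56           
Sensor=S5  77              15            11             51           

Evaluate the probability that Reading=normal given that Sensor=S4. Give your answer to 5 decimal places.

Total with Sensor=S4: 78 + 42 + 24 + 56 = 200.
P(Reading=normal | Sensor=S4) = 78/200 = 0.39000.

0.39000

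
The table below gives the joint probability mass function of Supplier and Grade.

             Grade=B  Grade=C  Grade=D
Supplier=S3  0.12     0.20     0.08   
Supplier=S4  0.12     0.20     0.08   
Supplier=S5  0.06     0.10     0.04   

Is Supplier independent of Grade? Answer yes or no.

Every cell satisfies P(Supplier,Grade) = P(Supplier)·P(Grade). For instance P(Supplier=S3) = 0.40, P(Grade=B) = 0.30, and 0.40×0.30 = 0.12 matches the joint entry. So Supplier and Grade are independent.

yes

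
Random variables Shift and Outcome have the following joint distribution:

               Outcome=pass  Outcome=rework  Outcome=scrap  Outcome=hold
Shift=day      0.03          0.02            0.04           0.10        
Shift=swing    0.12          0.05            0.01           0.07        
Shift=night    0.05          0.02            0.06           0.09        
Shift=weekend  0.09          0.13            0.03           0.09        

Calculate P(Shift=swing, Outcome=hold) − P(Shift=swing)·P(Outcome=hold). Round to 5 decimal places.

-0.01750

P(Shift=swing) = 0.12 + 0.05 + 0.01 + 0.07 = 0.25.
P(Outcome=hold) = 0.10 + 0.07 + 0.09 + 0.09 = 0.35.
P(Shift=swing, Outcome=hold) − P(Shift=swing)P(Outcome=hold) = 0.07 − 0.25×0.35 = -0.01750.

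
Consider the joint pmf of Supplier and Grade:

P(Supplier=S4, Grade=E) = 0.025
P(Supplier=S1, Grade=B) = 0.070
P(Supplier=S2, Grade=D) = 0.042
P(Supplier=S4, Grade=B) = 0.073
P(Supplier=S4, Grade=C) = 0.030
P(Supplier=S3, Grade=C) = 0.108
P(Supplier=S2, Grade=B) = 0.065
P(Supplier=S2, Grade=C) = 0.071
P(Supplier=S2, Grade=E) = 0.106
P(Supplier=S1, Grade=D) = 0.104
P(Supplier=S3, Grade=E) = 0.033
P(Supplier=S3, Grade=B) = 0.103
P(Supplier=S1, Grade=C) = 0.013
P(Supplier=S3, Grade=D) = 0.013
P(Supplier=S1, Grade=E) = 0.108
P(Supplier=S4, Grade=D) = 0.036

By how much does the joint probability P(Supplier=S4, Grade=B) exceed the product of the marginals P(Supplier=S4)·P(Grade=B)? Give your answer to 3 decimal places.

0.022

P(Supplier=S4) = 0.073 + 0.030 + 0.036 + 0.025 = 0.164.
P(Grade=B) = 0.070 + 0.065 + 0.103 + 0.073 = 0.311.
P(Supplier=S4, Grade=B) − P(Supplier=S4)P(Grade=B) = 0.073 − 0.164×0.311 = 0.022.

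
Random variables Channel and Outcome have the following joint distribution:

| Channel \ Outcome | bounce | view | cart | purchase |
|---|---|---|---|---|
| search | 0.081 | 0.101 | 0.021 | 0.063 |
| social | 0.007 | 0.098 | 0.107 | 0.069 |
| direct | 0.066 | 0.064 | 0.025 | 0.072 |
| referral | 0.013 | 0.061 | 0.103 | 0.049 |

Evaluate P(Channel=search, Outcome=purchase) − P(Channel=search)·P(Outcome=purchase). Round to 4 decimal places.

-0.0043

P(Channel=search) = 0.081 + 0.101 + 0.021 + 0.063 = 0.266.
P(Outcome=purchase) = 0.063 + 0.069 + 0.072 + 0.049 = 0.253.
P(Channel=search, Outcome=purchase) − P(Channel=search)P(Outcome=purchase) = 0.063 − 0.266×0.253 = -0.0043.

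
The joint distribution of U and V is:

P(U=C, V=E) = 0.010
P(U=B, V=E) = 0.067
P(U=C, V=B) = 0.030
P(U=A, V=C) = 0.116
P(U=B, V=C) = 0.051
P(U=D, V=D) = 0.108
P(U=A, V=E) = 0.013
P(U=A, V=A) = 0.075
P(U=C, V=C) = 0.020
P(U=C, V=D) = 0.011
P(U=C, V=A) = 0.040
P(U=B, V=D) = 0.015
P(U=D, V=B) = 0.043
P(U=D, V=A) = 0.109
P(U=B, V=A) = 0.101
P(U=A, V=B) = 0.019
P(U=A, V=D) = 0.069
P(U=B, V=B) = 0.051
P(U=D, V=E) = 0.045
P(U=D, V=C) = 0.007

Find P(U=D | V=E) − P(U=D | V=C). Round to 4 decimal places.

P(V=E) = 0.013 + 0.067 + 0.010 + 0.045 = 0.135; P(U=D | V=E) = 0.045/0.135 = 0.33333.
P(V=C) = 0.116 + 0.051 + 0.020 + 0.007 = 0.194; P(U=D | V=C) = 0.007/0.194 = 0.03608.
Difference = 0.2973.

0.2973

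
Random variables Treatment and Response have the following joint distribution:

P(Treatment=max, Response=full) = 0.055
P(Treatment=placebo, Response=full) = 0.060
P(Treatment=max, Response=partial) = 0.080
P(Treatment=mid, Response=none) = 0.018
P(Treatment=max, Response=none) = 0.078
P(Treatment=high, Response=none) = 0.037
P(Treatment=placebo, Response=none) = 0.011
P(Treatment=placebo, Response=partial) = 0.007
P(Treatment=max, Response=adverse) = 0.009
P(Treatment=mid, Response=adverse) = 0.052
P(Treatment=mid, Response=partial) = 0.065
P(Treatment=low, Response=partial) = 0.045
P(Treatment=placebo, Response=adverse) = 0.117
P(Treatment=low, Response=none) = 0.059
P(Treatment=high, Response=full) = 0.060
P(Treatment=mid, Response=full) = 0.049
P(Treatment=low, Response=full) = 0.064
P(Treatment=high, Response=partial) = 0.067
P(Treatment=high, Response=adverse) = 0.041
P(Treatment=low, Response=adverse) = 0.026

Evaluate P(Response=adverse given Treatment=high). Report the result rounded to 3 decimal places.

0.200

P(Treatment=high) = 0.037 + 0.067 + 0.060 + 0.041 = 0.205.
P(Response=adverse | Treatment=high) = 0.041/0.205 = 0.200.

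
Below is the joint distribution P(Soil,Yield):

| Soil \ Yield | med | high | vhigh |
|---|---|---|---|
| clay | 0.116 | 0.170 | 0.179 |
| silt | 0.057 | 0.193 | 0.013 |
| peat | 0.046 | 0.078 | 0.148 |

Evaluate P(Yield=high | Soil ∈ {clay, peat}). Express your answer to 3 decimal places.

0.336

P(Soil=clay) = 0.116 + 0.170 + 0.179 = 0.465.
P(Soil=peat) = 0.046 + 0.078 + 0.148 = 0.272.
P(Soil ∈ {clay, peat}) = 0.465 + 0.272 = 0.737; P(Yield=high, Soil ∈ {clay, peat}) = 0.170 + 0.078 = 0.248.
P(Yield=high | Soil ∈ {clay, peat}) = 0.248/0.737 = 0.336.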